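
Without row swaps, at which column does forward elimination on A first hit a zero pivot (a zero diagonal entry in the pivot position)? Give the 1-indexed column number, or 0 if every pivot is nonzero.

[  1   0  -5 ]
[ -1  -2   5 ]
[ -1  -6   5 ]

Naive forward elimination:
R2 <- R2 - (-1)*R1:  [  0  -2   0 ]
R3 <- R3 - (-1)*R1:  [  0  -6   0 ]
R3 <- R3 - (3)*R2:  [ 0  0  0 ]
Matrix at this point:
[ 1   0  -5 ]
[ 0  -2   0 ]
[ 0   0   0 ]
Pivot entry (3,3) in the last row is zero and there are no rows below to swap with -> zero pivot in column 3 (A is singular).

first zero-pivot column = 3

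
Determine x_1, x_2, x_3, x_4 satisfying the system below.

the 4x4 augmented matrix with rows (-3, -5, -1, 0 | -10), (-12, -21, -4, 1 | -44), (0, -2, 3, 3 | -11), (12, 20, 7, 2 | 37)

(-3, 4, -1, 0)

Forward elimination on [A|b]:
R2 <- R2 - (4)*R1:  [  0  -1   0   1  -4 ]
R4 <- R4 - (-4)*R1:  [  0   0   3   2  -3 ]
R3 <- R3 - (2)*R2:  [  0   0   3   1  -3 ]
R4 <- R4 - (1)*R3:  [ 0  0  0  1  0 ]
Row echelon form:
[ -3  -5  -1  0  |  -10 ]
[  0  -1   0  1  |   -4 ]
[  0   0   3  1  |   -3 ]
[  0   0   0  1  |    0 ]
Back-substitution:
x_4 = (0) / 1 = 0
x_3 = (-3 - (1)*(0)) / 3 = -1
x_2 = (-4 - (1)*(0)) / -1 = 4
x_1 = (-10 - (-5)*(4) - (-1)*(-1)) / -3 = -3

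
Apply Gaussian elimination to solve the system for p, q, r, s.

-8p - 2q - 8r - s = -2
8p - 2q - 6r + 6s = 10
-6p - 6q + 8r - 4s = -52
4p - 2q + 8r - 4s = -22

(1, 5, -2, 0)

Forward elimination on [A|b]:
R2 <- R2 - (-1)*R1:  [   0   -4  -14    5    8 ]
R3 <- R3 - (3/4)*R1:  [      0    -9/2      14   -13/4  -101/2 ]
R4 <- R4 - (-1/2)*R1:  [    0    -3     4  -9/2   -23 ]
R3 <- R3 - (9/8)*R2:  [      0       0   119/4   -71/8  -119/2 ]
R4 <- R4 - (3/4)*R2:  [     0      0   29/2  -33/4    -29 ]
R4 <- R4 - (58/119)*R3:  [        0         0         0  -467/119         0 ]
Row echelon form:
[ -8  -2     -8        -1  |      -2 ]
[  0  -4    -14         5  |       8 ]
[  0   0  119/4     -71/8  |  -119/2 ]
[  0   0      0  -467/119  |       0 ]
Back-substitution:
s = (0) / (-467/119) = 0
r = (-119/2 - (-71/8)*(0)) / (119/4) = -2
q = (8 - (-14)*(-2) - (5)*(0)) / -4 = 5
p = (-2 - (-2)*(5) - (-8)*(-2) - (-1)*(0)) / -8 = 1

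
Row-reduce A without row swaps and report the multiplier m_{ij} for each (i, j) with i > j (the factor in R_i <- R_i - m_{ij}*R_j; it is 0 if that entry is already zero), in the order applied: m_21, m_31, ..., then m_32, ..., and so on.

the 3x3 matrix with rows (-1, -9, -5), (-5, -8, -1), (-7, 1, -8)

Forward elimination:
R2 <- R2 - (5)*R1:  [  0  37  24 ]
R3 <- R3 - (7)*R1:  [  0  64  27 ]
R3 <- R3 - (64/37)*R2:  [       0        0  -537/37 ]
Multipliers (in order of application): m_{21} = 5, m_{31} = 7, m_{32} = 64/37

multipliers: 5, 7, 64/37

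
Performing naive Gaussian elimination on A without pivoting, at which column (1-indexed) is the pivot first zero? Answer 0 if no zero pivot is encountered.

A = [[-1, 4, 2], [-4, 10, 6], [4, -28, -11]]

Naive forward elimination:
R2 <- R2 - (4)*R1:  [  0  -6  -2 ]
R3 <- R3 - (-4)*R1:  [   0  -12   -3 ]
R3 <- R3 - (2)*R2:  [ 0  0  1 ]
All pivots nonzero; naive elimination completes without hitting a zero pivot.

first zero-pivot column = 0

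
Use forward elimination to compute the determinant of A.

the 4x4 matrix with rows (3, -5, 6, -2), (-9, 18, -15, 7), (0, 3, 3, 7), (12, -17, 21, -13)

det(A) = 324

Forward elimination:
R2 <- R2 - (-3)*R1:  [ 0  3  3  1 ]
R4 <- R4 - (4)*R1:  [  0   3  -3  -5 ]
R3 <- R3 - (1)*R2:  [ 0  0  0  6 ]
R4 <- R4 - (1)*R2:  [  0   0  -6  -6 ]
R3 <-> R4   (pivot in column 3 was zero)
[ 3  -5   6  -2 ]
[ 0   3   3   1 ]
[ 0   0  -6  -6 ]
[ 0   0   0   6 ]
Upper-triangular form:
[ 3  -5   6  -2 ]
[ 0   3   3   1 ]
[ 0   0  -6  -6 ]
[ 0   0   0   6 ]
det(A) = (-1)^1 * (3) * (3) * (-6) * (6) = 324  (1 row swap -> sign -1)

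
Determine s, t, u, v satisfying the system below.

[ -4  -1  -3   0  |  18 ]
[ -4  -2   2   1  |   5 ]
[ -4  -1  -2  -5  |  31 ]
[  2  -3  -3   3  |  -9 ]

Forward elimination on [A|b]:
R2 <- R2 - (1)*R1:  [   0   -1    5    1  -13 ]
R3 <- R3 - (1)*R1:  [  0   0   1  -5  13 ]
R4 <- R4 - (-1/2)*R1:  [    0  -7/2  -9/2     3     0 ]
R4 <- R4 - (7/2)*R2:  [    0     0   -22  -1/2  91/2 ]
R4 <- R4 - (-22)*R3:  [      0       0       0  -221/2   663/2 ]
Row echelon form:
[ -4  -1  -3       0  |     18 ]
[  0  -1   5       1  |    -13 ]
[  0   0   1      -5  |     13 ]
[  0   0   0  -221/2  |  663/2 ]
Back-substitution:
v = (663/2) / (-221/2) = -3
u = (13 - (-5)*(-3)) / 1 = -2
t = (-13 - (5)*(-2) - (1)*(-3)) / -1 = 0
s = (18 - (-1)*(0) - (-3)*(-2)) / -4 = -3

(-3, 0, -2, -3)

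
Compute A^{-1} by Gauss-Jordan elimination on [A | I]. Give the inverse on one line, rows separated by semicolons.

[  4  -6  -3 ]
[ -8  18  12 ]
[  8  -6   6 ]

Gauss-Jordan on [A | I]:
R1 <- (1/4)*R1:  [    1  -3/2  -3/4  |   1/4     0     0 ]
R2 <- R2 - (-8)*R1:  [ 0  6  6  |  2  1  0 ]
R3 <- R3 - (8)*R1:  [  0   6  12  |  -2   0   1 ]
R2 <- (1/6)*R2:  [   0    1    1  |  1/3  1/6    0 ]
R1 <- R1 - (-3/2)*R2:  [   1    0  3/4  |  3/4  1/4    0 ]
R3 <- R3 - (6)*R2:  [  0   0   6  |  -4  -1   1 ]
R3 <- (1/6)*R3:  [    0     0     1  |  -2/3  -1/6   1/6 ]
R1 <- R1 - (3/4)*R3:  [    1     0     0  |   5/4   3/8  -1/8 ]
R2 <- R2 - (1)*R3:  [    0     1     0  |     1   1/3  -1/6 ]
Right block of [I | A^{-1}] is the inverse:
[  5/4   3/8  -1/8 ]
[    1   1/3  -1/6 ]
[ -2/3  -1/6   1/6 ]

inverse = [5/4 3/8 -1/8; 1 1/3 -1/6; -2/3 -1/6 1/6]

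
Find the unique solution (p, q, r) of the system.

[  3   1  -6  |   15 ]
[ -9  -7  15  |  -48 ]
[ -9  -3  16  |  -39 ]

(-2, 3, -3)

Forward elimination on [A|b]:
R2 <- R2 - (-3)*R1:  [  0  -4  -3  -3 ]
R3 <- R3 - (-3)*R1:  [  0   0  -2   6 ]
Row echelon form:
[ 3   1  -6  |  15 ]
[ 0  -4  -3  |  -3 ]
[ 0   0  -2  |   6 ]
Back-substitution:
r = (6) / -2 = -3
q = (-3 - (-3)*(-3)) / -4 = 3
p = (15 - (1)*(3) - (-6)*(-3)) / 3 = -2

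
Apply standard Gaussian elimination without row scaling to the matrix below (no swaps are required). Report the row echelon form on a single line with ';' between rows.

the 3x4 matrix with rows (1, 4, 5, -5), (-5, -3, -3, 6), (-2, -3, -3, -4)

Forward elimination:
R2 <- R2 - (-5)*R1:  [   0   17   22  -19 ]
R3 <- R3 - (-2)*R1:  [   0    5    7  -14 ]
R3 <- R3 - (5/17)*R2:  [       0        0     9/17  -143/17 ]
Row echelon form:
[ 1   4     5       -5 ]
[ 0  17    22      -19 ]
[ 0   0  9/17  -143/17 ]

REF = [1 4 5 -5; 0 17 22 -19; 0 0 9/17 -143/17]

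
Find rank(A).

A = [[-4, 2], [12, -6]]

rank(A) = 1

Row reduction:
R2 <- R2 - (-3)*R1:  [ 0  0 ]
Row echelon form:
[ -4  2 ]
[  0  0 ]
Nonzero rows / pivot columns: 1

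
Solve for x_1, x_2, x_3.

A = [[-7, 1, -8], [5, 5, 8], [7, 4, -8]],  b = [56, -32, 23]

Forward elimination on [A|b]:
R2 <- R2 - (-5/7)*R1:  [    0  40/7  16/7     8 ]
R3 <- R3 - (-1)*R1:  [   0    5  -16   79 ]
R3 <- R3 - (7/8)*R2:  [   0    0  -18   72 ]
Row echelon form:
[ -7     1    -8  |  56 ]
[  0  40/7  16/7  |   8 ]
[  0     0   -18  |  72 ]
Back-substitution:
x_3 = (72) / -18 = -4
x_2 = (8 - (16/7)*(-4)) / (40/7) = 3
x_1 = (56 - (1)*(3) - (-8)*(-4)) / -7 = -3

(-3, 3, -4)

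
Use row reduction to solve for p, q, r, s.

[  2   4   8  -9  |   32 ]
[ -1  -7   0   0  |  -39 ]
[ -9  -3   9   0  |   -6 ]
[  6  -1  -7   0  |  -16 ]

(4, 5, 5, 4)

Forward elimination on [A|b]:
R2 <- R2 - (-1/2)*R1:  [    0    -5     4  -9/2   -23 ]
R3 <- R3 - (-9/2)*R1:  [     0     15     45  -81/2    138 ]
R4 <- R4 - (3)*R1:  [    0   -13   -31    27  -112 ]
R3 <- R3 - (-3)*R2:  [   0    0   57  -54   69 ]
R4 <- R4 - (13/5)*R2:  [      0       0  -207/5  387/10  -261/5 ]
R4 <- R4 - (-69/95)*R3:  [       0        0        0  -99/190  -198/95 ]
Row echelon form:
[ 2   4   8       -9  |       32 ]
[ 0  -5   4     -9/2  |      -23 ]
[ 0   0  57      -54  |       69 ]
[ 0   0   0  -99/190  |  -198/95 ]
Back-substitution:
s = (-198/95) / (-99/190) = 4
r = (69 - (-54)*(4)) / 57 = 5
q = (-23 - (4)*(5) - (-9/2)*(4)) / -5 = 5
p = (32 - (4)*(5) - (8)*(5) - (-9)*(4)) / 2 = 4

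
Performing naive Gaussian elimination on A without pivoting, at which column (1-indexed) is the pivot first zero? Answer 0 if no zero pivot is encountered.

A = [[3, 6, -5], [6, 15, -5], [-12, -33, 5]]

Naive forward elimination:
R2 <- R2 - (2)*R1:  [ 0  3  5 ]
R3 <- R3 - (-4)*R1:  [   0   -9  -15 ]
R3 <- R3 - (-3)*R2:  [ 0  0  0 ]
Matrix at this point:
[ 3  6  -5 ]
[ 0  3   5 ]
[ 0  0   0 ]
Pivot entry (3,3) in the last row is zero and there are no rows below to swap with -> zero pivot in column 3 (A is singular).

first zero-pivot column = 3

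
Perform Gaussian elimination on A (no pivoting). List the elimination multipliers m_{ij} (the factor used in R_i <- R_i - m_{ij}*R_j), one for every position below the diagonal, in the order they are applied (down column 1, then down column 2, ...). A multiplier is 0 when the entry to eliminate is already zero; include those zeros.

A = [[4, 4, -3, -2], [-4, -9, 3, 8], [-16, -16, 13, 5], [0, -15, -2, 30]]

multipliers: -1, -4, 0, 0, 3, -2

Forward elimination:
R2 <- R2 - (-1)*R1:  [  0  -5   0   6 ]
R3 <- R3 - (-4)*R1:  [  0   0   1  -3 ]
R4: entry in column 1 is already 0 -> m_{41} = 0 (no row operation needed)
R3: entry in column 2 is already 0 -> m_{32} = 0 (no row operation needed)
R4 <- R4 - (3)*R2:  [  0   0  -2  12 ]
R4 <- R4 - (-2)*R3:  [ 0  0  0  6 ]
Multipliers (in order of application): m_{21} = -1, m_{31} = -4, m_{41} = 0, m_{32} = 0, m_{42} = 3, m_{43} = -2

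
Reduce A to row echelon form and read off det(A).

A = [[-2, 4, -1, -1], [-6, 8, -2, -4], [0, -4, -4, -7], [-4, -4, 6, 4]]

det(A) = -120

Forward elimination:
R2 <- R2 - (3)*R1:  [  0  -4   1  -1 ]
R4 <- R4 - (2)*R1:  [   0  -12    8    6 ]
R3 <- R3 - (1)*R2:  [  0   0  -5  -6 ]
R4 <- R4 - (3)*R2:  [ 0  0  5  9 ]
R4 <- R4 - (-1)*R3:  [ 0  0  0  3 ]
Upper-triangular form:
[ -2   4  -1  -1 ]
[  0  -4   1  -1 ]
[  0   0  -5  -6 ]
[  0   0   0   3 ]
det(A) = (-1)^0 * (-2) * (-4) * (-5) * (3) = -120  (0 row swaps -> sign +1)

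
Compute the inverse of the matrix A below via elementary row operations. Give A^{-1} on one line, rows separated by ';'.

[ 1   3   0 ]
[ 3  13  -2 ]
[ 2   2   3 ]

inverse = [43/4 -9/4 -3/2; -13/4 3/4 1/2; -5 1 1]

Gauss-Jordan on [A | I]:
R2 <- R2 - (3)*R1:  [  0   4  -2  |  -3   1   0 ]
R3 <- R3 - (2)*R1:  [  0  -4   3  |  -2   0   1 ]
R2 <- (1/4)*R2:  [    0     1  -1/2  |  -3/4   1/4     0 ]
R1 <- R1 - (3)*R2:  [    1     0   3/2  |  13/4  -3/4     0 ]
R3 <- R3 - (-4)*R2:  [  0   0   1  |  -5   1   1 ]
R1 <- R1 - (3/2)*R3:  [    1     0     0  |  43/4  -9/4  -3/2 ]
R2 <- R2 - (-1/2)*R3:  [     0      1      0  |  -13/4    3/4    1/2 ]
Right block of [I | A^{-1}] is the inverse:
[  43/4  -9/4  -3/2 ]
[ -13/4   3/4   1/2 ]
[    -5     1     1 ]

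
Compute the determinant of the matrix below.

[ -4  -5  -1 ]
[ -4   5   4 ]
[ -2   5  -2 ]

Forward elimination:
R2 <- R2 - (1)*R1:  [  0  10   5 ]
R3 <- R3 - (1/2)*R1:  [    0  15/2  -3/2 ]
R3 <- R3 - (3/4)*R2:  [     0      0  -21/4 ]
Upper-triangular form:
[ -4  -5     -1 ]
[  0  10      5 ]
[  0   0  -21/4 ]
det(A) = (-1)^0 * (-4) * (10) * (-21/4) = 210  (0 row swaps -> sign +1)

det(A) = 210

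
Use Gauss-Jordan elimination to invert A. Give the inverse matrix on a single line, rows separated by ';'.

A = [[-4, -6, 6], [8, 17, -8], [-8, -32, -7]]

Gauss-Jordan on [A | I]:
R1 <- (1/-4)*R1:  [    1   3/2  -3/2  |  -1/4     0     0 ]
R2 <- R2 - (8)*R1:  [ 0  5  4  |  2  1  0 ]
R3 <- R3 - (-8)*R1:  [   0  -20  -19  |   -2    0    1 ]
R2 <- (1/5)*R2:  [   0    1  4/5  |  2/5  1/5    0 ]
R1 <- R1 - (3/2)*R2:  [      1       0  -27/10  |  -17/20   -3/10       0 ]
R3 <- R3 - (-20)*R2:  [  0   0  -3  |   6   4   1 ]
R3 <- (1/-3)*R3:  [    0     0     1  |    -2  -4/3  -1/3 ]
R1 <- R1 - (-27/10)*R3:  [      1       0       0  |   -25/4  -39/10   -9/10 ]
R2 <- R2 - (4/5)*R3:  [     0      1      0  |      2  19/15   4/15 ]
Right block of [I | A^{-1}] is the inverse:
[ -25/4  -39/10  -9/10 ]
[     2   19/15   4/15 ]
[    -2    -4/3   -1/3 ]

inverse = [-25/4 -39/10 -9/10; 2 19/15 4/15; -2 -4/3 -1/3]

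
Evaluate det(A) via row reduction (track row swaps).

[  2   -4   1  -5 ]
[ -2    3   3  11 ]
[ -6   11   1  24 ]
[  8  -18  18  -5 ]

Forward elimination:
R2 <- R2 - (-1)*R1:  [  0  -1   4   6 ]
R3 <- R3 - (-3)*R1:  [  0  -1   4   9 ]
R4 <- R4 - (4)*R1:  [  0  -2  14  15 ]
R3 <- R3 - (1)*R2:  [ 0  0  0  3 ]
R4 <- R4 - (2)*R2:  [ 0  0  6  3 ]
R3 <-> R4   (pivot in column 3 was zero)
[ 2  -4  1  -5 ]
[ 0  -1  4   6 ]
[ 0   0  6   3 ]
[ 0   0  0   3 ]
Upper-triangular form:
[ 2  -4  1  -5 ]
[ 0  -1  4   6 ]
[ 0   0  6   3 ]
[ 0   0  0   3 ]
det(A) = (-1)^1 * (2) * (-1) * (6) * (3) = 36  (1 row swap -> sign -1)

det(A) = 36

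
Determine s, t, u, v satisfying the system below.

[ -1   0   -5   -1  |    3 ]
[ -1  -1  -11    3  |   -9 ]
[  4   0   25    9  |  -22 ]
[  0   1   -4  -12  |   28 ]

Forward elimination on [A|b]:
R2 <- R2 - (1)*R1:  [   0   -1   -6    4  -12 ]
R3 <- R3 - (-4)*R1:  [   0    0    5    5  -10 ]
R4 <- R4 - (-1)*R2:  [   0    0  -10   -8   16 ]
R4 <- R4 - (-2)*R3:  [  0   0   0   2  -4 ]
Row echelon form:
[ -1   0  -5  -1  |    3 ]
[  0  -1  -6   4  |  -12 ]
[  0   0   5   5  |  -10 ]
[  0   0   0   2  |   -4 ]
Back-substitution:
v = (-4) / 2 = -2
u = (-10 - (5)*(-2)) / 5 = 0
t = (-12 - (-6)*(0) - (4)*(-2)) / -1 = 4
s = (3 - (-5)*(0) - (-1)*(-2)) / -1 = -1

(-1, 4, 0, -2)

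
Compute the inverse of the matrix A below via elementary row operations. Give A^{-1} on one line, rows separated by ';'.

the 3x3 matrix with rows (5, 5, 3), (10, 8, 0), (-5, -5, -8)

Gauss-Jordan on [A | I]:
R1 <- (1/5)*R1:  [   1    1  3/5  |  1/5    0    0 ]
R2 <- R2 - (10)*R1:  [  0  -2  -6  |  -2   1   0 ]
R3 <- R3 - (-5)*R1:  [  0   0  -5  |   1   0   1 ]
R2 <- (1/-2)*R2:  [    0     1     3  |     1  -1/2     0 ]
R1 <- R1 - (1)*R2:  [     1      0  -12/5  |   -4/5    1/2      0 ]
R3 <- (1/-5)*R3:  [    0     0     1  |  -1/5     0  -1/5 ]
R1 <- R1 - (-12/5)*R3:  [      1       0       0  |  -32/25     1/2  -12/25 ]
R2 <- R2 - (3)*R3:  [    0     1     0  |   8/5  -1/2   3/5 ]
Right block of [I | A^{-1}] is the inverse:
[ -32/25   1/2  -12/25 ]
[    8/5  -1/2     3/5 ]
[   -1/5     0    -1/5 ]

inverse = [-32/25 1/2 -12/25; 8/5 -1/2 3/5; -1/5 0 -1/5]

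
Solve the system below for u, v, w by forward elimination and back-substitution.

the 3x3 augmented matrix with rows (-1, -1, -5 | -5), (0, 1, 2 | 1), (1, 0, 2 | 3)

(1, -1, 1)

Forward elimination on [A|b]:
R3 <- R3 - (-1)*R1:  [  0  -1  -3  -2 ]
R3 <- R3 - (-1)*R2:  [  0   0  -1  -1 ]
Row echelon form:
[ -1  -1  -5  |  -5 ]
[  0   1   2  |   1 ]
[  0   0  -1  |  -1 ]
Back-substitution:
w = (-1) / -1 = 1
v = (1 - (2)*(1)) / 1 = -1
u = (-5 - (-1)*(-1) - (-5)*(1)) / -1 = 1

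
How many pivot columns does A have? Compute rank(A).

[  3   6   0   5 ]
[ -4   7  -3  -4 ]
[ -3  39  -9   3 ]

rank(A) = 2

Row reduction:
R2 <- R2 - (-4/3)*R1:  [   0   15   -3  8/3 ]
R3 <- R3 - (-1)*R1:  [  0  45  -9   8 ]
R3 <- R3 - (3)*R2:  [ 0  0  0  0 ]
Row echelon form:
[ 3   6   0    5 ]
[ 0  15  -3  8/3 ]
[ 0   0   0    0 ]
Nonzero rows / pivot columns: 2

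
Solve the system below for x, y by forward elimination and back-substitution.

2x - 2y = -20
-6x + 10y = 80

Forward elimination on [A|b]:
R2 <- R2 - (-3)*R1:  [  0   4  20 ]
Row echelon form:
[ 2  -2  |  -20 ]
[ 0   4  |   20 ]
Back-substitution:
y = (20) / 4 = 5
x = (-20 - (-2)*(5)) / 2 = -5

(-5, 5)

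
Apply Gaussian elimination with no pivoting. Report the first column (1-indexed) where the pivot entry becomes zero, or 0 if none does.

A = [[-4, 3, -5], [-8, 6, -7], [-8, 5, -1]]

Naive forward elimination:
R2 <- R2 - (2)*R1:  [ 0  0  3 ]
R3 <- R3 - (2)*R1:  [  0  -1   9 ]
Matrix at this point:
[ -4   3  -5 ]
[  0   0   3 ]
[  0  -1   9 ]
Pivot entry (2,2) is zero but row 3 has -1 in column 2 -> naive elimination stops; a row interchange (e.g. R2 <-> R3) would be required here.

first zero-pivot column = 2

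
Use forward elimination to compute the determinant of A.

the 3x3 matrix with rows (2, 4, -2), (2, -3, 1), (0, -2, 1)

det(A) = -2

Forward elimination:
R2 <- R2 - (1)*R1:  [  0  -7   3 ]
R3 <- R3 - (2/7)*R2:  [   0    0  1/7 ]
Upper-triangular form:
[ 2   4   -2 ]
[ 0  -7    3 ]
[ 0   0  1/7 ]
det(A) = (-1)^0 * (2) * (-7) * (1/7) = -2  (0 row swaps -> sign +1)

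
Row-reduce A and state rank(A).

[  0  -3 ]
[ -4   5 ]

Row reduction:
R1 <-> R2   (pivot in column 1 was zero)
[ -4   5 ]
[  0  -3 ]
Row echelon form:
[ -4   5 ]
[  0  -3 ]
Nonzero rows / pivot columns: 2

rank(A) = 2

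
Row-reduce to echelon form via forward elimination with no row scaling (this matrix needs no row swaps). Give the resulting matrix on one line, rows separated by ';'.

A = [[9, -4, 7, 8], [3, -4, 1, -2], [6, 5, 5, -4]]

REF = [9 -4 7 8; 0 -8/3 -4/3 -14/3; 0 0 -7/2 -91/4]

Forward elimination:
R2 <- R2 - (1/3)*R1:  [     0   -8/3   -4/3  -14/3 ]
R3 <- R3 - (2/3)*R1:  [     0   23/3    1/3  -28/3 ]
R3 <- R3 - (-23/8)*R2:  [     0      0   -7/2  -91/4 ]
Row echelon form:
[ 9    -4     7      8 ]
[ 0  -8/3  -4/3  -14/3 ]
[ 0     0  -7/2  -91/4 ]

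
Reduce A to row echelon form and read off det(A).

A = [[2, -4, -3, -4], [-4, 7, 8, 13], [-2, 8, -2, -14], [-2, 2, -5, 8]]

Forward elimination:
R2 <- R2 - (-2)*R1:  [  0  -1   2   5 ]
R3 <- R3 - (-1)*R1:  [   0    4   -5  -18 ]
R4 <- R4 - (-1)*R1:  [  0  -2  -8   4 ]
R3 <- R3 - (-4)*R2:  [ 0  0  3  2 ]
R4 <- R4 - (2)*R2:  [   0    0  -12   -6 ]
R4 <- R4 - (-4)*R3:  [ 0  0  0  2 ]
Upper-triangular form:
[ 2  -4  -3  -4 ]
[ 0  -1   2   5 ]
[ 0   0   3   2 ]
[ 0   0   0   2 ]
det(A) = (-1)^0 * (2) * (-1) * (3) * (2) = -12  (0 row swaps -> sign +1)

det(A) = -12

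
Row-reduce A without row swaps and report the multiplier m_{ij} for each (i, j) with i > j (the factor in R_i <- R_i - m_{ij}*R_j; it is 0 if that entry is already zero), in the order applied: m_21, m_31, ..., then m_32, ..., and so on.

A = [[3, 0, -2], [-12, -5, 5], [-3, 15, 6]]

Forward elimination:
R2 <- R2 - (-4)*R1:  [  0  -5  -3 ]
R3 <- R3 - (-1)*R1:  [  0  15   4 ]
R3 <- R3 - (-3)*R2:  [  0   0  -5 ]
Multipliers (in order of application): m_{21} = -4, m_{31} = -1, m_{32} = -3

multipliers: -4, -1, -3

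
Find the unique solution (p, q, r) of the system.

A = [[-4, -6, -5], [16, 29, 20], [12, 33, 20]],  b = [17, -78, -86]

Forward elimination on [A|b]:
R2 <- R2 - (-4)*R1:  [   0    5    0  -10 ]
R3 <- R3 - (-3)*R1:  [   0   15    5  -35 ]
R3 <- R3 - (3)*R2:  [  0   0   5  -5 ]
Row echelon form:
[ -4  -6  -5  |   17 ]
[  0   5   0  |  -10 ]
[  0   0   5  |   -5 ]
Back-substitution:
r = (-5) / 5 = -1
q = (-10) / 5 = -2
p = (17 - (-6)*(-2) - (-5)*(-1)) / -4 = 0

(0, -2, -1)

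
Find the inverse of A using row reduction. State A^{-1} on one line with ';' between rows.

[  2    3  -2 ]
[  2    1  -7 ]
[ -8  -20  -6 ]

inverse = [73/12 -29/12 19/24; -17/6 7/6 -5/12; 4/3 -2/3 1/6]

Gauss-Jordan on [A | I]:
R1 <- (1/2)*R1:  [   1  3/2   -1  |  1/2    0    0 ]
R2 <- R2 - (2)*R1:  [  0  -2  -5  |  -1   1   0 ]
R3 <- R3 - (-8)*R1:  [   0   -8  -14  |    4    0    1 ]
R2 <- (1/-2)*R2:  [    0     1   5/2  |   1/2  -1/2     0 ]
R1 <- R1 - (3/2)*R2:  [     1      0  -19/4  |   -1/4    3/4      0 ]
R3 <- R3 - (-8)*R2:  [  0   0   6  |   8  -4   1 ]
R3 <- (1/6)*R3:  [    0     0     1  |   4/3  -2/3   1/6 ]
R1 <- R1 - (-19/4)*R3:  [      1       0       0  |   73/12  -29/12   19/24 ]
R2 <- R2 - (5/2)*R3:  [     0      1      0  |  -17/6    7/6  -5/12 ]
Right block of [I | A^{-1}] is the inverse:
[ 73/12  -29/12  19/24 ]
[ -17/6     7/6  -5/12 ]
[   4/3    -2/3    1/6 ]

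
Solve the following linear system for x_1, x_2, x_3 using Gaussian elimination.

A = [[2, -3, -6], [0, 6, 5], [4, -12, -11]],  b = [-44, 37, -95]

(-4, 2, 5)

Forward elimination on [A|b]:
R3 <- R3 - (2)*R1:  [  0  -6   1  -7 ]
R3 <- R3 - (-1)*R2:  [  0   0   6  30 ]
Row echelon form:
[ 2  -3  -6  |  -44 ]
[ 0   6   5  |   37 ]
[ 0   0   6  |   30 ]
Back-substitution:
x_3 = (30) / 6 = 5
x_2 = (37 - (5)*(5)) / 6 = 2
x_1 = (-44 - (-3)*(2) - (-6)*(5)) / 2 = -4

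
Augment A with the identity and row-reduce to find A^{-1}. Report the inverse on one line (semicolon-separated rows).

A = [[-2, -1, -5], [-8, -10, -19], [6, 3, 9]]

Gauss-Jordan on [A | I]:
R1 <- (1/-2)*R1:  [    1   1/2   5/2  |  -1/2     0     0 ]
R2 <- R2 - (-8)*R1:  [  0  -6   1  |  -4   1   0 ]
R3 <- R3 - (6)*R1:  [  0   0  -6  |   3   0   1 ]
R2 <- (1/-6)*R2:  [    0     1  -1/6  |   2/3  -1/6     0 ]
R1 <- R1 - (1/2)*R2:  [     1      0  31/12  |   -5/6   1/12      0 ]
R3 <- (1/-6)*R3:  [    0     0     1  |  -1/2     0  -1/6 ]
R1 <- R1 - (31/12)*R3:  [     1      0      0  |  11/24   1/12  31/72 ]
R2 <- R2 - (-1/6)*R3:  [     0      1      0  |   7/12   -1/6  -1/36 ]
Right block of [I | A^{-1}] is the inverse:
[ 11/24  1/12  31/72 ]
[  7/12  -1/6  -1/36 ]
[  -1/2     0   -1/6 ]

inverse = [11/24 1/12 31/72; 7/12 -1/6 -1/36; -1/2 0 -1/6]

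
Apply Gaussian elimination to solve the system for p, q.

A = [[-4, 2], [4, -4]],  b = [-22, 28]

(4, -3)

Forward elimination on [A|b]:
R2 <- R2 - (-1)*R1:  [  0  -2   6 ]
Row echelon form:
[ -4   2  |  -22 ]
[  0  -2  |    6 ]
Back-substitution:
q = (6) / -2 = -3
p = (-22 - (2)*(-3)) / -4 = 4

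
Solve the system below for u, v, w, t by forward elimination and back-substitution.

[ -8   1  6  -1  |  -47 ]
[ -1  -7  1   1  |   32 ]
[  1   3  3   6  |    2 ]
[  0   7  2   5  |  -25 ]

(5, -5, 0, 2)

Forward elimination on [A|b]:
R2 <- R2 - (1/8)*R1:  [     0  -57/8    1/4    9/8  303/8 ]
R3 <- R3 - (-1/8)*R1:  [     0   25/8   15/4   47/8  -31/8 ]
R3 <- R3 - (-25/57)*R2:  [      0       0  220/57  121/19  242/19 ]
R4 <- R4 - (-56/57)*R2:  [      0       0  128/57  116/19  232/19 ]
R4 <- R4 - (32/55)*R3:  [    0     0     0  12/5  24/5 ]
Row echelon form:
[ -8      1       6      -1  |     -47 ]
[  0  -57/8     1/4     9/8  |   303/8 ]
[  0      0  220/57  121/19  |  242/19 ]
[  0      0       0    12/5  |    24/5 ]
Back-substitution:
t = (24/5) / (12/5) = 2
w = (242/19 - (121/19)*(2)) / (220/57) = 0
v = (303/8 - (1/4)*(0) - (9/8)*(2)) / (-57/8) = -5
u = (-47 - (1)*(-5) - (6)*(0) - (-1)*(2)) / -8 = 5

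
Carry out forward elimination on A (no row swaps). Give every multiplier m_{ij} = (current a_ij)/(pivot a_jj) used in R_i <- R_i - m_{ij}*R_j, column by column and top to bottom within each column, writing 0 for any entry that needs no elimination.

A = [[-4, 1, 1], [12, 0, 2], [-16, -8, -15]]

Forward elimination:
R2 <- R2 - (-3)*R1:  [ 0  3  5 ]
R3 <- R3 - (4)*R1:  [   0  -12  -19 ]
R3 <- R3 - (-4)*R2:  [ 0  0  1 ]
Multipliers (in order of application): m_{21} = -3, m_{31} = 4, m_{32} = -4

multipliers: -3, 4, -4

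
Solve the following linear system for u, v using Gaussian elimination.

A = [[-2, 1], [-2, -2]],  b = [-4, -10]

(3, 2)

Forward elimination on [A|b]:
R2 <- R2 - (1)*R1:  [  0  -3  -6 ]
Row echelon form:
[ -2   1  |  -4 ]
[  0  -3  |  -6 ]
Back-substitution:
v = (-6) / -3 = 2
u = (-4 - (1)*(2)) / -2 = 3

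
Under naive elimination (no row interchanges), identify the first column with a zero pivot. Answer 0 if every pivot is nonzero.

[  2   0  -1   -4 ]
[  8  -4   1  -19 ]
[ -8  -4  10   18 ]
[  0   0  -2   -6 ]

first zero-pivot column = 0

Naive forward elimination:
R2 <- R2 - (4)*R1:  [  0  -4   5  -3 ]
R3 <- R3 - (-4)*R1:  [  0  -4   6   2 ]
R3 <- R3 - (1)*R2:  [ 0  0  1  5 ]
R4 <- R4 - (-2)*R3:  [ 0  0  0  4 ]
All pivots nonzero; naive elimination completes without hitting a zero pivot.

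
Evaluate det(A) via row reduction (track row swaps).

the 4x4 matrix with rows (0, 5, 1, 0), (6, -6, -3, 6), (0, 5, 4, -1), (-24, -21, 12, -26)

Forward elimination:
R1 <-> R2   (pivot in column 1 was zero)
[   6   -6  -3    6 ]
[   0    5   1    0 ]
[   0    5   4   -1 ]
[ -24  -21  12  -26 ]
R4 <- R4 - (-4)*R1:  [   0  -45    0   -2 ]
R3 <- R3 - (1)*R2:  [  0   0   3  -1 ]
R4 <- R4 - (-9)*R2:  [  0   0   9  -2 ]
R4 <- R4 - (3)*R3:  [ 0  0  0  1 ]
Upper-triangular form:
[ 6  -6  -3   6 ]
[ 0   5   1   0 ]
[ 0   0   3  -1 ]
[ 0   0   0   1 ]
det(A) = (-1)^1 * (6) * (5) * (3) * (1) = -90  (1 row swap -> sign -1)

det(A) = -90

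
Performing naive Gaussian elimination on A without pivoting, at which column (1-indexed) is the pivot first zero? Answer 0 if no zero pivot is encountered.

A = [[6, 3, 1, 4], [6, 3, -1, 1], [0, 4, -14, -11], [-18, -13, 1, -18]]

first zero-pivot column = 2

Naive forward elimination:
R2 <- R2 - (1)*R1:  [  0   0  -2  -3 ]
R4 <- R4 - (-3)*R1:  [  0  -4   4  -6 ]
Matrix at this point:
[ 6   3    1    4 ]
[ 0   0   -2   -3 ]
[ 0   4  -14  -11 ]
[ 0  -4    4   -6 ]
Pivot entry (2,2) is zero but row 3 has 4 in column 2 -> naive elimination stops; a row interchange (e.g. R2 <-> R3) would be required here.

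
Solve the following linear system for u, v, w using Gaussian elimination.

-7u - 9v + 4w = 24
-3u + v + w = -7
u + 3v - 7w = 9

(0, -4, -3)

Forward elimination on [A|b]:
R2 <- R2 - (3/7)*R1:  [      0    34/7    -5/7  -121/7 ]
R3 <- R3 - (-1/7)*R1:  [     0   12/7  -45/7   87/7 ]
R3 <- R3 - (6/17)*R2:  [       0        0  -105/17   315/17 ]
Row echelon form:
[ -7    -9        4  |      24 ]
[  0  34/7     -5/7  |  -121/7 ]
[  0     0  -105/17  |  315/17 ]
Back-substitution:
w = (315/17) / (-105/17) = -3
v = (-121/7 - (-5/7)*(-3)) / (34/7) = -4
u = (24 - (-9)*(-4) - (4)*(-3)) / -7 = 0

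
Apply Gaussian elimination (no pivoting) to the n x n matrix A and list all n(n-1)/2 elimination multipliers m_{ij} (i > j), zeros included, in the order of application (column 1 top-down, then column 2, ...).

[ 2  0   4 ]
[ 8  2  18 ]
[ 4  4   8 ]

Forward elimination:
R2 <- R2 - (4)*R1:  [ 0  2  2 ]
R3 <- R3 - (2)*R1:  [ 0  4  0 ]
R3 <- R3 - (2)*R2:  [  0   0  -4 ]
Multipliers (in order of application): m_{21} = 4, m_{31} = 2, m_{32} = 2

multipliers: 4, 2, 2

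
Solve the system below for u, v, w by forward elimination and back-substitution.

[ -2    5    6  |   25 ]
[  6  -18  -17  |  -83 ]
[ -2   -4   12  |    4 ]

(-2, 3, 1)

Forward elimination on [A|b]:
R2 <- R2 - (-3)*R1:  [  0  -3   1  -8 ]
R3 <- R3 - (1)*R1:  [   0   -9    6  -21 ]
R3 <- R3 - (3)*R2:  [ 0  0  3  3 ]
Row echelon form:
[ -2   5  6  |  25 ]
[  0  -3  1  |  -8 ]
[  0   0  3  |   3 ]
Back-substitution:
w = (3) / 3 = 1
v = (-8 - (1)*(1)) / -3 = 3
u = (25 - (5)*(3) - (6)*(1)) / -2 = -2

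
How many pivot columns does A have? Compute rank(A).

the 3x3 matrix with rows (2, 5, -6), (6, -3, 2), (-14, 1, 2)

Row reduction:
R2 <- R2 - (3)*R1:  [   0  -18   20 ]
R3 <- R3 - (-7)*R1:  [   0   36  -40 ]
R3 <- R3 - (-2)*R2:  [ 0  0  0 ]
Row echelon form:
[ 2    5  -6 ]
[ 0  -18  20 ]
[ 0    0   0 ]
Nonzero rows / pivot columns: 2

rank(A) = 2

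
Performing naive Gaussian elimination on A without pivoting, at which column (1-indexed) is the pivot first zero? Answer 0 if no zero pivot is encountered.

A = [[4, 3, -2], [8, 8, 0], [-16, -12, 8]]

Naive forward elimination:
R2 <- R2 - (2)*R1:  [ 0  2  4 ]
R3 <- R3 - (-4)*R1:  [ 0  0  0 ]
Matrix at this point:
[ 4  3  -2 ]
[ 0  2   4 ]
[ 0  0   0 ]
Pivot entry (3,3) in the last row is zero and there are no rows below to swap with -> zero pivot in column 3 (A is singular).

first zero-pivot column = 3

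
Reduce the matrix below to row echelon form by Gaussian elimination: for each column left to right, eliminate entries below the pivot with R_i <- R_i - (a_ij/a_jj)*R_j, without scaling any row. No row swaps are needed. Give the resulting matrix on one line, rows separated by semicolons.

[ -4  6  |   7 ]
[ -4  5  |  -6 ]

Forward elimination:
R2 <- R2 - (1)*R1:  [   0   -1  -13 ]
Row echelon form:
[ -4   6  |    7 ]
[  0  -1  |  -13 ]

REF = [-4 6 7; 0 -1 -13]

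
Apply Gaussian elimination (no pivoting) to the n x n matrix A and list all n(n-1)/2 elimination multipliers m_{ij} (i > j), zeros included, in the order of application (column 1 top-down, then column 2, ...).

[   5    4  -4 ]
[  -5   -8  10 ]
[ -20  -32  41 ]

Forward elimination:
R2 <- R2 - (-1)*R1:  [  0  -4   6 ]
R3 <- R3 - (-4)*R1:  [   0  -16   25 ]
R3 <- R3 - (4)*R2:  [ 0  0  1 ]
Multipliers (in order of application): m_{21} = -1, m_{31} = -4, m_{32} = 4

multipliers: -1, -4, 4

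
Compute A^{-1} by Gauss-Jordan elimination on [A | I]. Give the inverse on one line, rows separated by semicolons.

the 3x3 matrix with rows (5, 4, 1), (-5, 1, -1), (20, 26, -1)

Gauss-Jordan on [A | I]:
R1 <- (1/5)*R1:  [   1  4/5  1/5  |  1/5    0    0 ]
R2 <- R2 - (-5)*R1:  [ 0  5  0  |  1  1  0 ]
R3 <- R3 - (20)*R1:  [  0  10  -5  |  -4   0   1 ]
R2 <- (1/5)*R2:  [   0    1    0  |  1/5  1/5    0 ]
R1 <- R1 - (4/5)*R2:  [     1      0    1/5  |   1/25  -4/25      0 ]
R3 <- R3 - (10)*R2:  [  0   0  -5  |  -6  -2   1 ]
R3 <- (1/-5)*R3:  [    0     0     1  |   6/5   2/5  -1/5 ]
R1 <- R1 - (1/5)*R3:  [     1      0      0  |   -1/5  -6/25   1/25 ]
Right block of [I | A^{-1}] is the inverse:
[ -1/5  -6/25  1/25 ]
[  1/5    1/5     0 ]
[  6/5    2/5  -1/5 ]

inverse = [-1/5 -6/25 1/25; 1/5 1/5 0; 6/5 2/5 -1/5]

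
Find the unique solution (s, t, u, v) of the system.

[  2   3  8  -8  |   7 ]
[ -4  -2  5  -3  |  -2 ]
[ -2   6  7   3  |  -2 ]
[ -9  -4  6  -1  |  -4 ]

(-4, 5, -4, -4)

Forward elimination on [A|b]:
R2 <- R2 - (-2)*R1:  [   0    4   21  -19   12 ]
R3 <- R3 - (-1)*R1:  [  0   9  15  -5   5 ]
R4 <- R4 - (-9/2)*R1:  [    0  19/2    42   -37  55/2 ]
R3 <- R3 - (9/4)*R2:  [      0       0  -129/4   151/4     -22 ]
R4 <- R4 - (19/8)*R2:  [     0      0  -63/8   65/8     -1 ]
R4 <- R4 - (21/86)*R3:  [      0       0       0  -47/43  188/43 ]
Row echelon form:
[ 2  3       8      -8  |       7 ]
[ 0  4      21     -19  |      12 ]
[ 0  0  -129/4   151/4  |     -22 ]
[ 0  0       0  -47/43  |  188/43 ]
Back-substitution:
v = (188/43) / (-47/43) = -4
u = (-22 - (151/4)*(-4)) / (-129/4) = -4
t = (12 - (21)*(-4) - (-19)*(-4)) / 4 = 5
s = (7 - (3)*(5) - (8)*(-4) - (-8)*(-4)) / 2 = -4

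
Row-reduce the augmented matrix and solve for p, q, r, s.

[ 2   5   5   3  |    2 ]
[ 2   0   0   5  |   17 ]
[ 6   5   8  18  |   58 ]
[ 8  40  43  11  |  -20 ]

Forward elimination on [A|b]:
R2 <- R2 - (1)*R1:  [  0  -5  -5   2  15 ]
R3 <- R3 - (3)*R1:  [   0  -10   -7    9   52 ]
R4 <- R4 - (4)*R1:  [   0   20   23   -1  -28 ]
R3 <- R3 - (2)*R2:  [  0   0   3   5  22 ]
R4 <- R4 - (-4)*R2:  [  0   0   3   7  32 ]
R4 <- R4 - (1)*R3:  [  0   0   0   2  10 ]
Row echelon form:
[ 2   5   5  3  |   2 ]
[ 0  -5  -5  2  |  15 ]
[ 0   0   3  5  |  22 ]
[ 0   0   0  2  |  10 ]
Back-substitution:
s = (10) / 2 = 5
r = (22 - (5)*(5)) / 3 = -1
q = (15 - (-5)*(-1) - (2)*(5)) / -5 = 0
p = (2 - (5)*(0) - (5)*(-1) - (3)*(5)) / 2 = -4

(-4, 0, -1, 5)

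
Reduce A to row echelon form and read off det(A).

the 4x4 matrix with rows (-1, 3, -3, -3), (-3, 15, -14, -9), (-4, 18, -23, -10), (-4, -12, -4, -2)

det(A) = 216

Forward elimination:
R2 <- R2 - (3)*R1:  [  0   6  -5   0 ]
R3 <- R3 - (4)*R1:  [   0    6  -11    2 ]
R4 <- R4 - (4)*R1:  [   0  -24    8   10 ]
R3 <- R3 - (1)*R2:  [  0   0  -6   2 ]
R4 <- R4 - (-4)*R2:  [   0    0  -12   10 ]
R4 <- R4 - (2)*R3:  [ 0  0  0  6 ]
Upper-triangular form:
[ -1  3  -3  -3 ]
[  0  6  -5   0 ]
[  0  0  -6   2 ]
[  0  0   0   6 ]
det(A) = (-1)^0 * (-1) * (6) * (-6) * (6) = 216  (0 row swaps -> sign +1)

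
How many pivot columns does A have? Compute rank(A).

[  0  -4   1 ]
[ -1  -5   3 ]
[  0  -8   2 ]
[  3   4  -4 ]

rank(A) = 3

Row reduction:
R1 <-> R2   (pivot in column 1 was zero)
[ -1  -5   3 ]
[  0  -4   1 ]
[  0  -8   2 ]
[  3   4  -4 ]
R4 <- R4 - (-3)*R1:  [   0  -11    5 ]
R3 <- R3 - (2)*R2:  [ 0  0  0 ]
R4 <- R4 - (11/4)*R2:  [   0    0  9/4 ]
R3 <-> R4   (pivot in column 3 was zero)
[ -1  -5    3 ]
[  0  -4    1 ]
[  0   0  9/4 ]
[  0   0    0 ]
Row echelon form:
[ -1  -5    3 ]
[  0  -4    1 ]
[  0   0  9/4 ]
[  0   0    0 ]
Nonzero rows / pivot columns: 3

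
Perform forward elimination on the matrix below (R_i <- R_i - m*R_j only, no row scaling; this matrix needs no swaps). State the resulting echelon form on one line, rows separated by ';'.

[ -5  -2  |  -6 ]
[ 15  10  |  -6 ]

REF = [-5 -2 -6; 0 4 -24]

Forward elimination:
R2 <- R2 - (-3)*R1:  [   0    4  -24 ]
Row echelon form:
[ -5  -2  |   -6 ]
[  0   4  |  -24 ]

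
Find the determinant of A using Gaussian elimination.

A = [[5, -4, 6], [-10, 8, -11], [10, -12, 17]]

Forward elimination:
R2 <- R2 - (-2)*R1:  [ 0  0  1 ]
R3 <- R3 - (2)*R1:  [  0  -4   5 ]
R2 <-> R3   (pivot in column 2 was zero)
[ 5  -4  6 ]
[ 0  -4  5 ]
[ 0   0  1 ]
Upper-triangular form:
[ 5  -4  6 ]
[ 0  -4  5 ]
[ 0   0  1 ]
det(A) = (-1)^1 * (5) * (-4) * (1) = 20  (1 row swap -> sign -1)

det(A) = 20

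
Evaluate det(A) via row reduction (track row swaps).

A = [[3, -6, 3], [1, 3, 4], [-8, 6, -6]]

Forward elimination:
R2 <- R2 - (1/3)*R1:  [ 0  5  3 ]
R3 <- R3 - (-8/3)*R1:  [   0  -10    2 ]
R3 <- R3 - (-2)*R2:  [ 0  0  8 ]
Upper-triangular form:
[ 3  -6  3 ]
[ 0   5  3 ]
[ 0   0  8 ]
det(A) = (-1)^0 * (3) * (5) * (8) = 120  (0 row swaps -> sign +1)

det(A) = 120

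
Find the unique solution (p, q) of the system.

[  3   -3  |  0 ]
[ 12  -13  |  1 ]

Forward elimination on [A|b]:
R2 <- R2 - (4)*R1:  [  0  -1   1 ]
Row echelon form:
[ 3  -3  |  0 ]
[ 0  -1  |  1 ]
Back-substitution:
q = (1) / -1 = -1
p = (0 - (-3)*(-1)) / 3 = -1

(-1, -1)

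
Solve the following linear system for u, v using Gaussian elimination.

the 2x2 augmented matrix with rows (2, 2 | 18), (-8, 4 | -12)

(4, 5)

Forward elimination on [A|b]:
R2 <- R2 - (-4)*R1:  [  0  12  60 ]
Row echelon form:
[ 2   2  |  18 ]
[ 0  12  |  60 ]
Back-substitution:
v = (60) / 12 = 5
u = (18 - (2)*(5)) / 2 = 4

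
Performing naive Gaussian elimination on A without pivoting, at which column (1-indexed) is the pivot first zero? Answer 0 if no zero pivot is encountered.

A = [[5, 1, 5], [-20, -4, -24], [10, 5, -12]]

first zero-pivot column = 2

Naive forward elimination:
R2 <- R2 - (-4)*R1:  [  0   0  -4 ]
R3 <- R3 - (2)*R1:  [   0    3  -22 ]
Matrix at this point:
[ 5  1    5 ]
[ 0  0   -4 ]
[ 0  3  -22 ]
Pivot entry (2,2) is zero but row 3 has 3 in column 2 -> naive elimination stops; a row interchange (e.g. R2 <-> R3) would be required here.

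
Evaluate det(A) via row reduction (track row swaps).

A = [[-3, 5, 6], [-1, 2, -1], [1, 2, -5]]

det(A) = -30

Forward elimination:
R2 <- R2 - (1/3)*R1:  [   0  1/3   -3 ]
R3 <- R3 - (-1/3)*R1:  [    0  11/3    -3 ]
R3 <- R3 - (11)*R2:  [  0   0  30 ]
Upper-triangular form:
[ -3    5   6 ]
[  0  1/3  -3 ]
[  0    0  30 ]
det(A) = (-1)^0 * (-3) * (1/3) * (30) = -30  (0 row swaps -> sign +1)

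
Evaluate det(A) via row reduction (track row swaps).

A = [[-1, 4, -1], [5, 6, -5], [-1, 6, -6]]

det(A) = 110

Forward elimination:
R2 <- R2 - (-5)*R1:  [   0   26  -10 ]
R3 <- R3 - (1)*R1:  [  0   2  -5 ]
R3 <- R3 - (1/13)*R2:  [      0       0  -55/13 ]
Upper-triangular form:
[ -1   4      -1 ]
[  0  26     -10 ]
[  0   0  -55/13 ]
det(A) = (-1)^0 * (-1) * (26) * (-55/13) = 110  (0 row swaps -> sign +1)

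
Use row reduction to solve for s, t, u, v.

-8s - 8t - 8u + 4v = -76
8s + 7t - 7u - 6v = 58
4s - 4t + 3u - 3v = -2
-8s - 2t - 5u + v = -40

Forward elimination on [A|b]:
R2 <- R2 - (-1)*R1:  [   0   -1  -15   -2  -18 ]
R3 <- R3 - (-1/2)*R1:  [   0   -8   -1   -1  -40 ]
R4 <- R4 - (1)*R1:  [  0   6   3  -3  36 ]
R3 <- R3 - (8)*R2:  [   0    0  119   15  104 ]
R4 <- R4 - (-6)*R2:  [   0    0  -87  -15  -72 ]
R4 <- R4 - (-87/119)*R3:  [        0         0         0  -480/119   480/119 ]
Row echelon form:
[ -8  -8   -8         4  |      -76 ]
[  0  -1  -15        -2  |      -18 ]
[  0   0  119        15  |      104 ]
[  0   0    0  -480/119  |  480/119 ]
Back-substitution:
v = (480/119) / (-480/119) = -1
u = (104 - (15)*(-1)) / 119 = 1
t = (-18 - (-15)*(1) - (-2)*(-1)) / -1 = 5
s = (-76 - (-8)*(5) - (-8)*(1) - (4)*(-1)) / -8 = 3

(3, 5, 1, -1)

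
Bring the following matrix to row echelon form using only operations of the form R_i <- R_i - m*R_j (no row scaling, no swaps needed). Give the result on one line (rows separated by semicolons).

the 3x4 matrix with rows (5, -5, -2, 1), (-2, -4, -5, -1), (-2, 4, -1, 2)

REF = [5 -5 -2 1; 0 -6 -29/5 -3/5; 0 0 -56/15 11/5]

Forward elimination:
R2 <- R2 - (-2/5)*R1:  [     0     -6  -29/5   -3/5 ]
R3 <- R3 - (-2/5)*R1:  [    0     2  -9/5  12/5 ]
R3 <- R3 - (-1/3)*R2:  [      0       0  -56/15    11/5 ]
Row echelon form:
[ 5  -5      -2     1 ]
[ 0  -6   -29/5  -3/5 ]
[ 0   0  -56/15  11/5 ]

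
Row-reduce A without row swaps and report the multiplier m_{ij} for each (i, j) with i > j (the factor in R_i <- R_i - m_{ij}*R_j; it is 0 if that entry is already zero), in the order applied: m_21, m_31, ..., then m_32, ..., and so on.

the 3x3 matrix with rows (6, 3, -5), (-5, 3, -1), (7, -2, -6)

multipliers: -5/6, 7/6, -1

Forward elimination:
R2 <- R2 - (-5/6)*R1:  [     0   11/2  -31/6 ]
R3 <- R3 - (7/6)*R1:  [     0  -11/2   -1/6 ]
R3 <- R3 - (-1)*R2:  [     0      0  -16/3 ]
Multipliers (in order of application): m_{21} = -5/6, m_{31} = 7/6, m_{32} = -1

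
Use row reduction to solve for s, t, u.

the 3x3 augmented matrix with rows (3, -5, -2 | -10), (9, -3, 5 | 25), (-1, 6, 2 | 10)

Forward elimination on [A|b]:
R2 <- R2 - (3)*R1:  [  0  12  11  55 ]
R3 <- R3 - (-1/3)*R1:  [    0  13/3   4/3  20/3 ]
R3 <- R3 - (13/36)*R2:  [       0        0   -95/36  -475/36 ]
Row echelon form:
[ 3  -5      -2  |      -10 ]
[ 0  12      11  |       55 ]
[ 0   0  -95/36  |  -475/36 ]
Back-substitution:
u = (-475/36) / (-95/36) = 5
t = (55 - (11)*(5)) / 12 = 0
s = (-10 - (-5)*(0) - (-2)*(5)) / 3 = 0

(0, 0, 5)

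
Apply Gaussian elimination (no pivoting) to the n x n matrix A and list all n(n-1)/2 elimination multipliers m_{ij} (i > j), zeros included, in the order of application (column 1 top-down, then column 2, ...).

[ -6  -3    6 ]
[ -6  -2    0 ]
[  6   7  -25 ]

Forward elimination:
R2 <- R2 - (1)*R1:  [  0   1  -6 ]
R3 <- R3 - (-1)*R1:  [   0    4  -19 ]
R3 <- R3 - (4)*R2:  [ 0  0  5 ]
Multipliers (in order of application): m_{21} = 1, m_{31} = -1, m_{32} = 4

multipliers: 1, -1, 4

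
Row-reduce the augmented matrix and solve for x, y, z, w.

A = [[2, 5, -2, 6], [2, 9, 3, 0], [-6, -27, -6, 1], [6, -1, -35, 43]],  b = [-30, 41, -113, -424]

Forward elimination on [A|b]:
R2 <- R2 - (1)*R1:  [  0   4   5  -6  71 ]
R3 <- R3 - (-3)*R1:  [    0   -12   -12    19  -203 ]
R4 <- R4 - (3)*R1:  [    0   -16   -29    25  -334 ]
R3 <- R3 - (-3)*R2:  [  0   0   3   1  10 ]
R4 <- R4 - (-4)*R2:  [   0    0   -9    1  -50 ]
R4 <- R4 - (-3)*R3:  [   0    0    0    4  -20 ]
Row echelon form:
[ 2  5  -2   6  |  -30 ]
[ 0  4   5  -6  |   71 ]
[ 0  0   3   1  |   10 ]
[ 0  0   0   4  |  -20 ]
Back-substitution:
w = (-20) / 4 = -5
z = (10 - (1)*(-5)) / 3 = 5
y = (71 - (5)*(5) - (-6)*(-5)) / 4 = 4
x = (-30 - (5)*(4) - (-2)*(5) - (6)*(-5)) / 2 = -5

(-5, 4, 5, -5)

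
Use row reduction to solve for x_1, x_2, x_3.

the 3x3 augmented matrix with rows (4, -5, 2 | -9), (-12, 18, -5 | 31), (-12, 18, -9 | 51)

(4, 3, -5)

Forward elimination on [A|b]:
R2 <- R2 - (-3)*R1:  [ 0  3  1  4 ]
R3 <- R3 - (-3)*R1:  [  0   3  -3  24 ]
R3 <- R3 - (1)*R2:  [  0   0  -4  20 ]
Row echelon form:
[ 4  -5   2  |  -9 ]
[ 0   3   1  |   4 ]
[ 0   0  -4  |  20 ]
Back-substitution:
x_3 = (20) / -4 = -5
x_2 = (4 - (1)*(-5)) / 3 = 3
x_1 = (-9 - (-5)*(3) - (2)*(-5)) / 4 = 4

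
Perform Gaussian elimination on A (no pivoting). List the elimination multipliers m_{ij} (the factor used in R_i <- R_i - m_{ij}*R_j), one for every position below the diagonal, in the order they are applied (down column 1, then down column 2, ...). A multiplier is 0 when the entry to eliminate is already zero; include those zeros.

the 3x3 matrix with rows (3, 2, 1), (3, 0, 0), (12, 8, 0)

multipliers: 1, 4, 0

Forward elimination:
R2 <- R2 - (1)*R1:  [  0  -2  -1 ]
R3 <- R3 - (4)*R1:  [  0   0  -4 ]
R3: entry in column 2 is already 0 -> m_{32} = 0 (no row operation needed)
Multipliers (in order of application): m_{21} = 1, m_{31} = 4, m_{32} = 0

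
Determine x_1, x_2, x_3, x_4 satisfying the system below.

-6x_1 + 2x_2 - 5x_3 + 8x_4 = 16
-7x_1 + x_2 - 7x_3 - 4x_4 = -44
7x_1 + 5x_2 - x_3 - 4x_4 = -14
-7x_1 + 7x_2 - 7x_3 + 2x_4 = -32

Forward elimination on [A|b]:
R2 <- R2 - (7/6)*R1:  [      0    -4/3    -7/6   -40/3  -188/3 ]
R3 <- R3 - (-7/6)*R1:  [     0   22/3  -41/6   16/3   14/3 ]
R4 <- R4 - (7/6)*R1:  [      0    14/3    -7/6   -22/3  -152/3 ]
R3 <- R3 - (-11/2)*R2:  [     0      0  -53/4    -68   -340 ]
R4 <- R4 - (-7/2)*R2:  [     0      0  -21/4    -54   -270 ]
R4 <- R4 - (21/53)*R3:  [        0         0         0  -1434/53  -7170/53 ]
Row echelon form:
[ -6     2     -5         8  |        16 ]
[  0  -4/3   -7/6     -40/3  |    -188/3 ]
[  0     0  -53/4       -68  |      -340 ]
[  0     0      0  -1434/53  |  -7170/53 ]
Back-substitution:
x_4 = (-7170/53) / (-1434/53) = 5
x_3 = (-340 - (-68)*(5)) / (-53/4) = 0
x_2 = (-188/3 - (-7/6)*(0) - (-40/3)*(5)) / (-4/3) = -3
x_1 = (16 - (2)*(-3) - (-5)*(0) - (8)*(5)) / -6 = 3

(3, -3, 0, 5)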